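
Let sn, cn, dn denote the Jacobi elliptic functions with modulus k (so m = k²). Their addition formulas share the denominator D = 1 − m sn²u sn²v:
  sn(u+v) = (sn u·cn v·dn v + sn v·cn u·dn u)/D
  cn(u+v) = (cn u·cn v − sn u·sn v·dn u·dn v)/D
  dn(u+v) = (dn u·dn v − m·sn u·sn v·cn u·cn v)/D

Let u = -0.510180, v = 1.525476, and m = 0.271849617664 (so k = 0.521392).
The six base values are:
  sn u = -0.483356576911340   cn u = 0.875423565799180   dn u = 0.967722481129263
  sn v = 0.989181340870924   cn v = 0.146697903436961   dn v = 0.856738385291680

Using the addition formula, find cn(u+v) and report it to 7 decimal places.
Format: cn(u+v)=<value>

cn(u+v)=0.5596086

m = k² = 0.271849617664
D = 1 − m·sn²u·sn²v = 0.9378536219946345
cn(u+v) = (cn u·cn v − sn u·sn v·dn u·dn v)/D = 0.5248309779730533/0.9378536219946345 = 0.5596086272576723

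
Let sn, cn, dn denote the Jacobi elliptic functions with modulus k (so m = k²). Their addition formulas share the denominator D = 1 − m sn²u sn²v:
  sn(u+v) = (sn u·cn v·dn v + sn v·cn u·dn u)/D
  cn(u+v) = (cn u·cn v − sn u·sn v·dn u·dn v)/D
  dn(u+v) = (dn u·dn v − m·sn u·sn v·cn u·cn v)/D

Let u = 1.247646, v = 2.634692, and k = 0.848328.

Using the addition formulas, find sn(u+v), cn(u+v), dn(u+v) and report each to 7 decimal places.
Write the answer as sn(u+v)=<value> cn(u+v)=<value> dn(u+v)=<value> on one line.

sn u = 0.8806975153251686, cn u = 0.4736790965411863, dn u = 0.6646887730453794
sn v = 0.9583591081110551, cn v = -0.285565789093482, dn v = 0.5822596849728362
m = k² = 0.719660395584
D = 1 − m·sn²u·sn²v = 0.487330247598643
sn(u+v) = (sn u·cn v·dn v + sn v·cn u·dn u)/D = 0.155301965829691/0.487330247598643 = 0.3186791023027059
cn(u+v) = (cn u·cn v − sn u·sn v·dn u·dn v)/D = -0.4619221467238697/0.487330247598643 = -0.9478626639738172
dn(u+v) = (dn u·dn v − m·sn u·sn v·cn u·cn v)/D = 0.4691838622721113/0.487330247598643 = 0.9627636794228363

sn(u+v)=0.3186791 cn(u+v)=-0.9478627 dn(u+v)=0.9627637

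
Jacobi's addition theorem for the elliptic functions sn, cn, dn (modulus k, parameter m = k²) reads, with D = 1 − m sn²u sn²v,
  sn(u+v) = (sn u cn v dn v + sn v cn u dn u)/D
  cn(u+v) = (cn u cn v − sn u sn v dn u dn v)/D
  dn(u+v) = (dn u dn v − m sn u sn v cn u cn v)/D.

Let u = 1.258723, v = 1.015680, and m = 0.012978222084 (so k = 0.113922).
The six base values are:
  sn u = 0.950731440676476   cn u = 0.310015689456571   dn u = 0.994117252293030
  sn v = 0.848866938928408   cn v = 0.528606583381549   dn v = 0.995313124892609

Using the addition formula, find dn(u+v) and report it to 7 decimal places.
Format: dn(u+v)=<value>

dn(u+v)=0.9961621

m = k² = 0.012978222084
D = 1 − m·sn²u·sn²v = 0.9915470139412466
dn(u+v) = (dn u·dn v − m·sn u·sn v·cn u·cn v)/D = 0.9877415077378124/0.9915470139412466 = 0.9961620516728622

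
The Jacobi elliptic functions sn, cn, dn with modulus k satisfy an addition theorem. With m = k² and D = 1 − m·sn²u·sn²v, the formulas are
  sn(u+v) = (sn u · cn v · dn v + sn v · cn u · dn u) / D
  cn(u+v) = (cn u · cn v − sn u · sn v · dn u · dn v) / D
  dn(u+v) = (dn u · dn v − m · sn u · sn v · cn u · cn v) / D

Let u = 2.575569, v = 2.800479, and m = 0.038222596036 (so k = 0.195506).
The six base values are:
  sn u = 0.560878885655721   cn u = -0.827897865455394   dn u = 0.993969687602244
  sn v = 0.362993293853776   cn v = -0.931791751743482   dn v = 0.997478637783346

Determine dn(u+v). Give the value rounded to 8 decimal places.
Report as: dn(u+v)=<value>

m = k² = 0.038222596036
D = 1 − m·sn²u·sn²v = 0.9984156338087266
dn(u+v) = (dn u·dn v − m·sn u·sn v·cn u·cn v)/D = 0.9854603205088196/0.9984156338087266 = 0.9870241281674592

dn(u+v)=0.98702413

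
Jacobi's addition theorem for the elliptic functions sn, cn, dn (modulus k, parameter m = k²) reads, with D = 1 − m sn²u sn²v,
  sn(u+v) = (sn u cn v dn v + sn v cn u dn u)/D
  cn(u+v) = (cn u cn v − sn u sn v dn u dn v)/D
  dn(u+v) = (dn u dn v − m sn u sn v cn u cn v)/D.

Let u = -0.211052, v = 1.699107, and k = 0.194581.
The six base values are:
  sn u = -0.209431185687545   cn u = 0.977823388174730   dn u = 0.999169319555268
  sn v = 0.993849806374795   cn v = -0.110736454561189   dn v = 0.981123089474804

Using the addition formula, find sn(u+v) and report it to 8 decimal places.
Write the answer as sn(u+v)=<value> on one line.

m = k² = 0.037861765561
D = 1 − m·sn²u·sn²v = 0.9983596932205256
sn(u+v) = (sn u·cn v·dn v + sn v·cn u·dn u)/D = 0.9937562017430527/0.9983596932205256 = 0.9953889449777135

sn(u+v)=0.99538894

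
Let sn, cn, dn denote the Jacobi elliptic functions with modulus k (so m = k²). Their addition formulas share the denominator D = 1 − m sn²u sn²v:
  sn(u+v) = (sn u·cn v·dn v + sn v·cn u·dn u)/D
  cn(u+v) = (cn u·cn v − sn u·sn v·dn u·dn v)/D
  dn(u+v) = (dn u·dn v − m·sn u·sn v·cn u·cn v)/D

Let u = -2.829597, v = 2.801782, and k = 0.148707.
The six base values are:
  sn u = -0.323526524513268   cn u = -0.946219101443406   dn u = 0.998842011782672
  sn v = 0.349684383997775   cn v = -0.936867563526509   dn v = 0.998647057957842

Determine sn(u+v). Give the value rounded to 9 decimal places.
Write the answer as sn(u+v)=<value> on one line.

m = k² = 0.022113771849
D = 1 − m·sn²u·sn²v = 0.9997169682961347
sn(u+v) = (sn u·cn v·dn v + sn v·cn u·dn u)/D = -0.02780346275387489/0.9997169682961347 = -0.0278113342431925

sn(u+v)=-0.027811334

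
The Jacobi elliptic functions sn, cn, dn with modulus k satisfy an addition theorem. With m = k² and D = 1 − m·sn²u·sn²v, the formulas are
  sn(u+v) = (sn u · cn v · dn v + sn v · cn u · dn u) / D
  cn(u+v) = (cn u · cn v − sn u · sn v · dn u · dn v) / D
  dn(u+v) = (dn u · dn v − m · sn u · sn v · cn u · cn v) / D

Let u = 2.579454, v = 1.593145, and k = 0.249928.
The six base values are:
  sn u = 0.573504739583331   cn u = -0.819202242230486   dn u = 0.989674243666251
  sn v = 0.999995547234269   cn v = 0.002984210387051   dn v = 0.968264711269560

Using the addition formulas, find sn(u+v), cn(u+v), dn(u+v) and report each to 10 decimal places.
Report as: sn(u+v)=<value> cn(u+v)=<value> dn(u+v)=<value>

sn(u+v)=-0.8260536354 cn(u+v)=-0.5635915112 dn(u+v)=0.9784563217

m = k² = 0.062464005184
D = 1 − m·sn²u·sn²v = 0.9794552915391358
sn(u+v) = (sn u·cn v·dn v + sn v·cn u·dn u)/D = -0.8090826042772148/0.9794552915391358 = -0.8260536353893255
cn(u+v) = (cn u·cn v − sn u·sn v·dn u·dn v)/D = -0.5520126878795572/0.9794552915391358 = -0.5635915111675115
dn(u+v) = (dn u·dn v − m·sn u·sn v·cn u·cn v)/D = 0.9583542218690701/0.9794552915391358 = 0.9784563217409269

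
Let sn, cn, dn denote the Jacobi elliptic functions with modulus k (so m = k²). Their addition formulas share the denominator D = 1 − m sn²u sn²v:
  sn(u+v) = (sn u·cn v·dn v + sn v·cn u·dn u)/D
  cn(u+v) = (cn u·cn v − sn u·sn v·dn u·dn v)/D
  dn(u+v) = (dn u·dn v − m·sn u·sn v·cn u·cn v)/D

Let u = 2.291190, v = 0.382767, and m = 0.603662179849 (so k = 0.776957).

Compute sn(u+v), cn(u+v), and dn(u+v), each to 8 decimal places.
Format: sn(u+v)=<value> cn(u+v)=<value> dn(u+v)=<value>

sn u = 0.9769784518260589, cn u = -0.2133380056800877, dn u = 0.651008725076948
sn v = 0.3684202180191631, cn v = 0.9296593693147573, dn v = 0.9581559609174287
m = k² = 0.603662179849
D = 1 − m·sn²u·sn²v = 0.9217920597331793
sn(u+v) = (sn u·cn v·dn v + sn v·cn u·dn u)/D = 0.8190840165080175/0.9217920597331793 = 0.8885778607651584
cn(u+v) = (cn u·cn v − sn u·sn v·dn u·dn v)/D = -0.4228498259290535/0.9217920597331793 = -0.4587258280912628
dn(u+v) = (dn u·dn v − m·sn u·sn v·cn u·cn v)/D = 0.6668616605403044/0.9217920597331793 = 0.7234404478742563

sn(u+v)=0.88857786 cn(u+v)=-0.45872583 dn(u+v)=0.72344045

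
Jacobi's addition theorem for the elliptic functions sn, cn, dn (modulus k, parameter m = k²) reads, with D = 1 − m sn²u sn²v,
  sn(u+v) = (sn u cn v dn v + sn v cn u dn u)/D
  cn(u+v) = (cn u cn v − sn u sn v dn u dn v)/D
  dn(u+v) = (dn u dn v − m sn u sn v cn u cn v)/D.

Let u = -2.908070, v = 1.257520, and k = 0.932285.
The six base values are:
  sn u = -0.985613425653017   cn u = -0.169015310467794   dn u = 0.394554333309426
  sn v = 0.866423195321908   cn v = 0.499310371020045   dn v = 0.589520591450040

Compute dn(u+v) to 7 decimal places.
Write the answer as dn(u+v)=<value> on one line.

m = k² = 0.869155321225
D = 1 − m·sn²u·sn²v = 0.3661729707181055
dn(u+v) = (dn u·dn v − m·sn u·sn v·cn u·cn v)/D = 0.1699609385860559/0.3661729707181055 = 0.4641547907065445

dn(u+v)=0.4641548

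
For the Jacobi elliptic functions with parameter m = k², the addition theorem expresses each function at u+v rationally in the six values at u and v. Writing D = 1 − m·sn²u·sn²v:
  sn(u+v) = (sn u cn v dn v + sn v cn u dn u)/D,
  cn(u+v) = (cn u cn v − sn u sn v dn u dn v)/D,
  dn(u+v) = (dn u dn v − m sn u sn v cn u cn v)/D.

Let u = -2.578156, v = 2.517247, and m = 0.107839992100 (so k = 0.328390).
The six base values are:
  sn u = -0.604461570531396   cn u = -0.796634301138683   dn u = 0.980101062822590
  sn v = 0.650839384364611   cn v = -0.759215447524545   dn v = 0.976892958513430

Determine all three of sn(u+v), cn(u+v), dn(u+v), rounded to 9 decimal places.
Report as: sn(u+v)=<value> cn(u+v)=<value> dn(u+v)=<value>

m = k² = 0.1078399921
D = 1 − m·sn²u·sn²v = 0.9833096713297287
sn(u+v) = (sn u·cn v·dn v + sn v·cn u·dn u)/D = -0.0598513999551998/0.9833096713297287 = -0.06086729511595549
cn(u+v) = (cn u·cn v − sn u·sn v·dn u·dn v)/D = 0.9814864847026585/0.9833096713297287 = 0.9981458672885778
dn(u+v) = (dn u·dn v − m·sn u·sn v·cn u·cn v)/D = 0.983113221547253/0.9833096713297287 = 0.999800215752775

sn(u+v)=-0.060867295 cn(u+v)=0.998145867 dn(u+v)=0.999800216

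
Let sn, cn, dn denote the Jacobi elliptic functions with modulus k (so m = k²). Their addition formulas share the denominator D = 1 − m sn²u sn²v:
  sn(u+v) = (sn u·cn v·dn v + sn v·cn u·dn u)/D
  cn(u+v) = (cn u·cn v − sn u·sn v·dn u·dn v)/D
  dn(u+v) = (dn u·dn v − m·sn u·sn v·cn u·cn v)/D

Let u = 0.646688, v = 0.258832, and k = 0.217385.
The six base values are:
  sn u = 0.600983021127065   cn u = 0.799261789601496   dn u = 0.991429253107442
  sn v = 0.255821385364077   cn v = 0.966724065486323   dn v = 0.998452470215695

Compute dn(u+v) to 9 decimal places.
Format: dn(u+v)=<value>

m = k² = 0.047256238225
D = 1 − m·sn²u·sn²v = 0.9988829895264896
dn(u+v) = (dn u·dn v − m·sn u·sn v·cn u·cn v)/D = 0.9842812793459105/0.9988829895264896 = 0.9853819613171099

dn(u+v)=0.985381961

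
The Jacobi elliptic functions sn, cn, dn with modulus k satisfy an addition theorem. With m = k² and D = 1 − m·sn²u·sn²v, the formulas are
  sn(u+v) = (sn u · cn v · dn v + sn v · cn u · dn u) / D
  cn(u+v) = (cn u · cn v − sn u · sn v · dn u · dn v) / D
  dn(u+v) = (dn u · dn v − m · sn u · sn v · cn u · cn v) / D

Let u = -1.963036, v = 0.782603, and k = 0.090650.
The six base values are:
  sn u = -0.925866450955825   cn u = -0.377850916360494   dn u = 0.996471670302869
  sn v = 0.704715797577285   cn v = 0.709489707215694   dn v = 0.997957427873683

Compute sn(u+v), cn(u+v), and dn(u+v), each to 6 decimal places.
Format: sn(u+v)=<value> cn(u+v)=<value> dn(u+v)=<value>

sn(u+v)=-0.924122 cn(u+v)=0.382098 dn(u+v)=0.996485

m = k² = 0.0082174225
D = 1 − m·sn²u·sn²v = 0.9965016736088179
sn(u+v) = (sn u·cn v·dn v + sn v·cn u·dn u)/D = -0.9208889614978059/0.9965016736088179 = -0.9241218413239774
cn(u+v) = (cn u·cn v − sn u·sn v·dn u·dn v)/D = 0.3807612192656542/0.9965016736088179 = 0.3820979225119937
dn(u+v) = (dn u·dn v − m·sn u·sn v·cn u·cn v)/D = 0.9929989483672492/0.9965016736088179 = 0.9964849780644285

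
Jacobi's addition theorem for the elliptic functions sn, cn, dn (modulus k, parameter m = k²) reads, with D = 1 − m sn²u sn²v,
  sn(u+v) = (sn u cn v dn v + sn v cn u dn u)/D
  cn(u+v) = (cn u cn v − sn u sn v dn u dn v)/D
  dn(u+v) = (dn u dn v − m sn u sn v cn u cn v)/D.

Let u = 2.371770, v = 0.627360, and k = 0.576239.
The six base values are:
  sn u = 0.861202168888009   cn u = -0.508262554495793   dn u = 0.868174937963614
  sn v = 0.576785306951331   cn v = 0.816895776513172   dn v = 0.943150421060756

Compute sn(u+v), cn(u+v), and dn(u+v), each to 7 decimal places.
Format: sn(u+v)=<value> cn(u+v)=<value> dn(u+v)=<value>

sn(u+v)=0.4455056 cn(u+v)=-0.8952791 dn(u+v)=0.9664864

m = k² = 0.332051385121
D = 1 − m·sn²u·sn²v = 0.9180698210882761
sn(u+v) = (sn u·cn v·dn v + sn v·cn u·dn u)/D = 0.4090052772136766/0.9180698210882761 = 0.4455056334700595
cn(u+v) = (cn u·cn v − sn u·sn v·dn u·dn v)/D = -0.8219287557960378/0.9180698210882761 = -0.8952791355473671
dn(u+v) = (dn u·dn v − m·sn u·sn v·cn u·cn v)/D = 0.8873020203081853/0.9180698210882761 = 0.966486426115588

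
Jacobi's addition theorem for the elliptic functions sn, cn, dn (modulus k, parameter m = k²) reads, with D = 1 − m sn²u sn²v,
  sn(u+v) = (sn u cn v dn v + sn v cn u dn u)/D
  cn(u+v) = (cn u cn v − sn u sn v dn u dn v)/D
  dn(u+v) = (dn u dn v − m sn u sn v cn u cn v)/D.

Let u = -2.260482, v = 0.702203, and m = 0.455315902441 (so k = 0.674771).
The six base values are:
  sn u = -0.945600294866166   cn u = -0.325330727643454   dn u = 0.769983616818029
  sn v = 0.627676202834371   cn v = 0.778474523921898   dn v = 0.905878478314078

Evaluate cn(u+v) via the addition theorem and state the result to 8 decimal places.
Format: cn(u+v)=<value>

cn(u+v)=0.19143946

m = k² = 0.455315902441
D = 1 − m·sn²u·sn²v = 0.8396018541234384
cn(u+v) = (cn u·cn v − sn u·sn v·dn u·dn v)/D = 0.1607329287293561/0.8396018541234384 = 0.1914394637648395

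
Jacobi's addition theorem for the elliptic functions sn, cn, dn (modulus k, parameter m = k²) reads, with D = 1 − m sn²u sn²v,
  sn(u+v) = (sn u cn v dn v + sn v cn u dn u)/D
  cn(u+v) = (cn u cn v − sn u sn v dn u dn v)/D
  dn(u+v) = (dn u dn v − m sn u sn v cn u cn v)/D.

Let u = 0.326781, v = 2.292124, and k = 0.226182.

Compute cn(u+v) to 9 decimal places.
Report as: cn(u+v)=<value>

cn(u+v)=-0.845854421

sn u = 0.3207202690820057, cn u = 0.9471739592070539, dn u = 0.9973654201348684
sn v = 0.7743650306809945, cn v = -0.6327391241723736, dn v = 0.9845422171164984
m = k² = 0.051158297124
D = 1 − m·sn²u·sn²v = 0.9968445568486557
cn(u+v) = (cn u·cn v − sn u·sn v·dn u·dn v)/D = -0.8431853757679983/0.9968445568486557 = -0.8458544213087513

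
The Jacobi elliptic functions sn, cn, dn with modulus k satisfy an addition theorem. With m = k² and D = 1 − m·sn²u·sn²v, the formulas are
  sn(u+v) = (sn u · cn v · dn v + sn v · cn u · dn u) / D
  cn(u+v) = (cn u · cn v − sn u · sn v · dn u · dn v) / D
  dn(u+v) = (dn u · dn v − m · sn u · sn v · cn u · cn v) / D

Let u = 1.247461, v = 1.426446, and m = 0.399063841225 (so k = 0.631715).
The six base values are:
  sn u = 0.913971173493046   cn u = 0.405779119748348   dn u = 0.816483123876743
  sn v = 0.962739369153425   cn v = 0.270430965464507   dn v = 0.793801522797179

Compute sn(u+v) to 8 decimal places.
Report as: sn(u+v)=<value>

sn(u+v)=0.74551361

m = k² = 0.399063841225
D = 1 − m·sn²u·sn²v = 0.6910239343718453
sn(u+v) = (sn u·cn v·dn v + sn v·cn u·dn u)/D = 0.5151677485032727/0.6910239343718453 = 0.745513610858603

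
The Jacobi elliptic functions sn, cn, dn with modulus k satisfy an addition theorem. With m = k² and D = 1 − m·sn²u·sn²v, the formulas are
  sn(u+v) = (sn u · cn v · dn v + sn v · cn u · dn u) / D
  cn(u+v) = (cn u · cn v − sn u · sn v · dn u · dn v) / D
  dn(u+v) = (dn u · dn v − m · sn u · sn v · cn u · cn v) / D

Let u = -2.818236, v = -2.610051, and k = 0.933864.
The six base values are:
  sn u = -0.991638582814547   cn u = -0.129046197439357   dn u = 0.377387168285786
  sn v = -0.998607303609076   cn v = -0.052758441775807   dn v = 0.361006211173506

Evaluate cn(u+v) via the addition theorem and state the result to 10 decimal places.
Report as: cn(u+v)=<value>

cn(u+v)=-0.8846433678

m = k² = 0.872101970496
D = 1 − m·sn²u·sn²v = 0.1448081055720586
cn(u+v) = (cn u·cn v − sn u·sn v·dn u·dn v)/D = -0.1281035301975723/0.1448081055720586 = -0.88464336779702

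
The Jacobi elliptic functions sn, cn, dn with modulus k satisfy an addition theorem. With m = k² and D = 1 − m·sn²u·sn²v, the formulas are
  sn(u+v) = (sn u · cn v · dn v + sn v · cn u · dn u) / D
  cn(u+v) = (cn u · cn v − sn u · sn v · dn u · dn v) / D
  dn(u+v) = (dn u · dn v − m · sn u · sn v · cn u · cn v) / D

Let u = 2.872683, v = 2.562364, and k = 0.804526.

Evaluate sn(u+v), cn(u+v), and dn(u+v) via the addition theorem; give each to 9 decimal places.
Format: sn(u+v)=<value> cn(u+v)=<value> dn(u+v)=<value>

sn u = 0.8491829537564096, cn u = -0.5280987701647671, dn u = 0.7302408814396066
sn v = 0.9419159954703852, cn v = -0.3358485633094674, dn v = 0.6524916563129877
m = k² = 0.647262084676
D = 1 − m·sn²u·sn²v = 0.585898267785501
sn(u+v) = (sn u·cn v·dn v + sn v·cn u·dn u)/D = -0.5493284172493627/0.585898267785501 = -0.9375832758912907
cn(u+v) = (cn u·cn v − sn u·sn v·dn u·dn v)/D = -0.2037524728594985/0.585898267785501 = -0.3477608384636715
dn(u+v) = (dn u·dn v − m·sn u·sn v·cn u·cn v)/D = 0.3846529171936062/0.585898267785501 = 0.6565182700530338

sn(u+v)=-0.937583276 cn(u+v)=-0.347760838 dn(u+v)=0.656518270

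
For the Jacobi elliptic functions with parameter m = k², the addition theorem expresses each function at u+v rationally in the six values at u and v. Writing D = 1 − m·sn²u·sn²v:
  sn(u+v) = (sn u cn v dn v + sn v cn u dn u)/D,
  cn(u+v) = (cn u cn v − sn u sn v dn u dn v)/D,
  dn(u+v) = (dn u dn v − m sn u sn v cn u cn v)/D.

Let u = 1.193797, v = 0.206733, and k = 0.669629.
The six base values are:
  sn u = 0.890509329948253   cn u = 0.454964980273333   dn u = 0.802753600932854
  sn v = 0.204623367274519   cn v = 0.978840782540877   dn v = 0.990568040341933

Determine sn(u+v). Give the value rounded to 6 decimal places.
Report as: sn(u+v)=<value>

sn(u+v)=0.952358

m = k² = 0.448402997641
D = 1 − m·sn²u·sn²v = 0.9851113298171909
sn(u+v) = (sn u·cn v·dn v + sn v·cn u·dn u)/D = 0.9381788463485508/0.9851113298171909 = 0.9523581933857674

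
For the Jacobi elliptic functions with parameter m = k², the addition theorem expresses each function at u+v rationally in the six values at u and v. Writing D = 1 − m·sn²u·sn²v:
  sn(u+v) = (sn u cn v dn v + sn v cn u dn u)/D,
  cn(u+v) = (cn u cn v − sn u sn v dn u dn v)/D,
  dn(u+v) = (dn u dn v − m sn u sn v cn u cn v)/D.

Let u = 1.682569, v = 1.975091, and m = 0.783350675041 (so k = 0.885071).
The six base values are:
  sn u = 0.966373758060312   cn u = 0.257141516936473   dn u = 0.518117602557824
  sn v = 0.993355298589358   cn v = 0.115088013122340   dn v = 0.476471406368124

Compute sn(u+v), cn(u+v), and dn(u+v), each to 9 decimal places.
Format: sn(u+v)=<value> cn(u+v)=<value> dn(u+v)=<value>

sn(u+v)=0.666353309 cn(u+v)=-0.745636150 dn(u+v)=0.807571272

m = k² = 0.783350675041
D = 1 − m·sn²u·sn²v = 0.2781354682437263
sn(u+v) = (sn u·cn v·dn v + sn v·cn u·dn u)/D = 0.1853364896258445/0.2781354682437263 = 0.6663533090408903
cn(u+v) = (cn u·cn v − sn u·sn v·dn u·dn v)/D = -0.2073878595972439/0.2781354682437263 = -0.7456361495597271
dn(u+v) = (dn u·dn v − m·sn u·sn v·cn u·cn v)/D = 0.2246142138820137/0.2781354682437263 = 0.807571272014784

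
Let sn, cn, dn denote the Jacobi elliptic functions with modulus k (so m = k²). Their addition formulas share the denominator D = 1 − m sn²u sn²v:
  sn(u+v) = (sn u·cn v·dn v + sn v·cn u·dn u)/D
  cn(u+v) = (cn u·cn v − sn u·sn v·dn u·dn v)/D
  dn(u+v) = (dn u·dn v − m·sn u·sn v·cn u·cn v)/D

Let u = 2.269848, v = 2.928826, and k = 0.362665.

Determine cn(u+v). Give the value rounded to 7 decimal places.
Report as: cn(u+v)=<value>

cn(u+v)=0.2932823

sn u = 0.822802751703582, cn u = -0.5683270465049271, dn u = 0.9544403541661385
sn v = 0.3181270481792253, cn v = -0.9480480901392992, dn v = 0.9933221757818651
m = k² = 0.131525902225
D = 1 − m·sn²u·sn²v = 0.9909883575518153
cn(u+v) = (cn u·cn v − sn u·sn v·dn u·dn v)/D = 0.2906393852929362/0.9909883575518153 = 0.2932823408853617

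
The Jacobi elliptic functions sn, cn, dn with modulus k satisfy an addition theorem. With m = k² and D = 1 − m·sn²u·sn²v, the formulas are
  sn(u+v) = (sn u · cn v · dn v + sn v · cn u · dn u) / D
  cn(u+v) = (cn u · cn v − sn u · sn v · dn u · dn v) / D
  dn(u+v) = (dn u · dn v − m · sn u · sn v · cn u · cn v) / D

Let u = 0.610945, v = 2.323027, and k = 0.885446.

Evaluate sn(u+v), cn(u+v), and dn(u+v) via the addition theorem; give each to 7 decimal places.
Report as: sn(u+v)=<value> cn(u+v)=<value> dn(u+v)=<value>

sn u = 0.5510142294111442, cn u = 0.8344958471954447, dn u = 0.8729032498155883
sn v = 0.9989026299318212, cn v = -0.04683519953294865, dn v = 0.4665888396744028
m = k² = 0.784014618916
D = 1 − m·sn²u·sn²v = 0.7624822326446463
sn(u+v) = (sn u·cn v·dn v + sn v·cn u·dn u)/D = 0.7155935816490447/0.7624822326446463 = 0.938505254302163
cn(u+v) = (cn u·cn v − sn u·sn v·dn u·dn v)/D = -0.2632583920817272/0.7624822326446463 = -0.3452649528220789
dn(u+v) = (dn u·dn v − m·sn u·sn v·cn u·cn v)/D = 0.424152704385034/0.7624822326446463 = 0.5562788039189757

sn(u+v)=0.9385053 cn(u+v)=-0.3452650 dn(u+v)=0.5562788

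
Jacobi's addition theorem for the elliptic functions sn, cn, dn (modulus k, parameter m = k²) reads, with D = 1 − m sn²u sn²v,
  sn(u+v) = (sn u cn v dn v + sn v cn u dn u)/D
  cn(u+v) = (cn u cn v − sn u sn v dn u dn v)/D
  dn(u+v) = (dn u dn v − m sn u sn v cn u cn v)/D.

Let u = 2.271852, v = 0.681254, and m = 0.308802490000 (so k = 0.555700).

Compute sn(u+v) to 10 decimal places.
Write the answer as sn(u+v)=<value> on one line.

sn(u+v)=0.4612959473

sn u = 0.8931364667321995, cn u = -0.4497857843386367, dn u = 0.8681419775006697
sn v = 0.6182341740184534, cn v = 0.7859939605847621, dn v = 0.9391333884835437
m = k² = 0.30880249
D = 1 − m·sn²u·sn²v = 0.9058495385106372
sn(u+v) = (sn u·cn v·dn v + sn v·cn u·dn u)/D = 0.4178647210198919/0.9058495385106372 = 0.4612959473456584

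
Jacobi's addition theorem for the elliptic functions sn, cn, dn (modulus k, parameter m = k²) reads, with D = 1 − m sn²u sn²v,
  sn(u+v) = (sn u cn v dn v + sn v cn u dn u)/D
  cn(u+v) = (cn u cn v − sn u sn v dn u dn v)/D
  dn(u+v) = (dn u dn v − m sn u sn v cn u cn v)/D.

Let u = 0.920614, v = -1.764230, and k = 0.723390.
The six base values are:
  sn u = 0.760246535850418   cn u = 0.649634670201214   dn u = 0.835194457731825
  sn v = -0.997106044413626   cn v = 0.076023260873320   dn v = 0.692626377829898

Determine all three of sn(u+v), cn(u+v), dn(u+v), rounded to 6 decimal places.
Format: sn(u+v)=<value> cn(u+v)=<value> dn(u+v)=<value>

sn(u+v)=-0.716390 cn(u+v)=0.697700 dn(u+v)=0.855242

m = k² = 0.5232930921
D = 1 − m·sn²u·sn²v = 0.6992978042064092
sn(u+v) = (sn u·cn v·dn v + sn v·cn u·dn u)/D = -0.5009697733901127/0.6992978042064092 = -0.7163897417905281
cn(u+v) = (cn u·cn v − sn u·sn v·dn u·dn v)/D = 0.4879003024362298/0.6992978042064092 = 0.6977003209525566
dn(u+v) = (dn u·dn v − m·sn u·sn v·cn u·cn v)/D = 0.5980687068310058/0.6992978042064092 = 0.8552417914563851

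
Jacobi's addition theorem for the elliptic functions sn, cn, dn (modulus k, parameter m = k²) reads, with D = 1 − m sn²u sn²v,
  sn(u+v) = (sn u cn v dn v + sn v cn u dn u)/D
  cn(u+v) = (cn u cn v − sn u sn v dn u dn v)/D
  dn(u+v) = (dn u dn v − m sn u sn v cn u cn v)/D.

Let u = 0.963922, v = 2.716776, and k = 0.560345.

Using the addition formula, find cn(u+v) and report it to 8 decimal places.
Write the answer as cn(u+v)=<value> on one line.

cn(u+v)=-0.97235293

sn u = 0.7987478076520625, cn u = 0.601665970261759, dn u = 0.8942467276563004
sn v = 0.6514629790940194, cn v = -0.7586804247309569, dn v = 0.9309902584114689
m = k² = 0.313986519025
D = 1 − m·sn²u·sn²v = 0.9149822039703367
cn(u+v) = (cn u·cn v − sn u·sn v·dn u·dn v)/D = -0.8896856285565163/0.9149822039703367 = -0.9723529317793808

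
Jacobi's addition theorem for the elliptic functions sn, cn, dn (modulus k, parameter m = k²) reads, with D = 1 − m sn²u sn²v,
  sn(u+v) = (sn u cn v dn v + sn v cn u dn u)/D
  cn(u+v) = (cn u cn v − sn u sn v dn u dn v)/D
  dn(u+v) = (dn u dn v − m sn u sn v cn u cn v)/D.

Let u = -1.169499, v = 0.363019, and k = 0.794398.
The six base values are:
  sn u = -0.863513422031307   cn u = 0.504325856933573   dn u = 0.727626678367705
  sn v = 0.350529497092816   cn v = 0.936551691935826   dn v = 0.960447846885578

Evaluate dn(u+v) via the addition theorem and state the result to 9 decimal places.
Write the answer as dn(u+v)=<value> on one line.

m = k² = 0.631068182404
D = 1 − m·sn²u·sn²v = 0.9421819276066767
dn(u+v) = (dn u·dn v − m·sn u·sn v·cn u·cn v)/D = 0.7890695771594919/0.9421819276066767 = 0.837491734917778

dn(u+v)=0.837491735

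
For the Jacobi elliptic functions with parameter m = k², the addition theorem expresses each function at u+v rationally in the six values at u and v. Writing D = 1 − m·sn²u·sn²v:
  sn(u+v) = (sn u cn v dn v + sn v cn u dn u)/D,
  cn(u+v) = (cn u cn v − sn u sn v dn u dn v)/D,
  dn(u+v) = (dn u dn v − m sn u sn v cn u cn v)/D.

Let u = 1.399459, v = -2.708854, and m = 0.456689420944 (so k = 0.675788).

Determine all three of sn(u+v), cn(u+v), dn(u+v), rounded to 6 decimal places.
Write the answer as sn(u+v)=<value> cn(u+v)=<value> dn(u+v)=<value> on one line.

sn u = 0.9513095158450634, cn u = 0.3082372545015139, dn u = 0.7659639251229941
sn v = -0.7696015946666607, cn v = -0.6385243812780628, dn v = 0.8541129720270982
m = k² = 0.456689420944
D = 1 − m·sn²u·sn²v = 0.7552083773093038
sn(u+v) = (sn u·cn v·dn v + sn v·cn u·dn u)/D = -0.7005194047676045/0.7552083773093038 = -0.9275842612650193
cn(u+v) = (cn u·cn v − sn u·sn v·dn u·dn v)/D = 0.282156440121775/0.7552083773093038 = 0.373614023095264
dn(u+v) = (dn u·dn v − m·sn u·sn v·cn u·cn v)/D = 0.5884128349736657/0.7552083773093038 = 0.7791397085266638

sn(u+v)=-0.927584 cn(u+v)=0.373614 dn(u+v)=0.779140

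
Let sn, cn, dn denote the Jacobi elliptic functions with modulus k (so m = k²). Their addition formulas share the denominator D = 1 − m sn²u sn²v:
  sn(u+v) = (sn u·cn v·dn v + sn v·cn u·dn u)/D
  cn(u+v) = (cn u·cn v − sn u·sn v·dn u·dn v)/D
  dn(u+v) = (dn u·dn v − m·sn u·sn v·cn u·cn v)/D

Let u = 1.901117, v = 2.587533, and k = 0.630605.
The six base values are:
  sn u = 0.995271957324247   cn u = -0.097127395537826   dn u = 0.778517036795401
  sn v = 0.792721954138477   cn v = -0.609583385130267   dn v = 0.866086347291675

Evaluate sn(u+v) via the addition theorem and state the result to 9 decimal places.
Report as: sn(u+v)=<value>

sn(u+v)=-0.777975268

m = k² = 0.397662666025
D = 1 − m·sn²u·sn²v = 0.7524629978722813
sn(u+v) = (sn u·cn v·dn v + sn v·cn u·dn u)/D = -0.5853976024092047/0.7524629978722813 = -0.7779752679726673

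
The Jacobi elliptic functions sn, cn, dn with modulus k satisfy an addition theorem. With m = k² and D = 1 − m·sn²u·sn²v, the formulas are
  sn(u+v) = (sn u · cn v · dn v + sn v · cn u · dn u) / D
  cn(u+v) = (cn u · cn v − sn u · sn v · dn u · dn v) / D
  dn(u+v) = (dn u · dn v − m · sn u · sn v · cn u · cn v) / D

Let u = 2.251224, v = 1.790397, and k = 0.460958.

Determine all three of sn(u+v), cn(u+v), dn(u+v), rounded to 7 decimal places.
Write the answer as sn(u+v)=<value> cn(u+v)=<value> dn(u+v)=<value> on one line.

sn u = 0.8651480571443132, cn u = -0.5015165393278872, dn u = 0.9170392674765349
sn v = 0.9939035419446664, cn v = -0.1102531147398877, dn v = 0.8888760338412125
m = k² = 0.212482277764
D = 1 − m·sn²u·sn²v = 0.8428942560884435
sn(u+v) = (sn u·cn v·dn v + sn v·cn u·dn u)/D = -0.5418922143513434/0.8428942560884435 = -0.6428946578258371
cn(u+v) = (cn u·cn v − sn u·sn v·dn u·dn v)/D = -0.6456187380895077/0.8428942560884435 = -0.7659546063175022
dn(u+v) = (dn u·dn v − m·sn u·sn v·cn u·cn v)/D = 0.8050316186254861/0.8428942560884435 = 0.9550802046763686

sn(u+v)=-0.6428947 cn(u+v)=-0.7659546 dn(u+v)=0.9550802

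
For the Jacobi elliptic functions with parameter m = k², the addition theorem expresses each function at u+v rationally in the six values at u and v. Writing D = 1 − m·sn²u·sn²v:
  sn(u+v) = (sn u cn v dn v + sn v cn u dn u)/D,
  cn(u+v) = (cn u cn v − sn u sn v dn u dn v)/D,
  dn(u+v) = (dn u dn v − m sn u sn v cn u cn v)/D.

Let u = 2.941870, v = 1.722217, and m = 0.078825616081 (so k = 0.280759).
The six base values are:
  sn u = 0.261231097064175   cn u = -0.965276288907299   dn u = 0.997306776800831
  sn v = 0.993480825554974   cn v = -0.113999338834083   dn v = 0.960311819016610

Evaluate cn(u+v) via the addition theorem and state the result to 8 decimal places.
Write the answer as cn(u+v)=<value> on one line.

m = k² = 0.078825616081
D = 1 − m·sn²u·sn²v = 0.9946907142335142
cn(u+v) = (cn u·cn v − sn u·sn v·dn u·dn v)/D = -0.1385158032672531/0.9946907142335142 = -0.1392551486458685

cn(u+v)=-0.13925515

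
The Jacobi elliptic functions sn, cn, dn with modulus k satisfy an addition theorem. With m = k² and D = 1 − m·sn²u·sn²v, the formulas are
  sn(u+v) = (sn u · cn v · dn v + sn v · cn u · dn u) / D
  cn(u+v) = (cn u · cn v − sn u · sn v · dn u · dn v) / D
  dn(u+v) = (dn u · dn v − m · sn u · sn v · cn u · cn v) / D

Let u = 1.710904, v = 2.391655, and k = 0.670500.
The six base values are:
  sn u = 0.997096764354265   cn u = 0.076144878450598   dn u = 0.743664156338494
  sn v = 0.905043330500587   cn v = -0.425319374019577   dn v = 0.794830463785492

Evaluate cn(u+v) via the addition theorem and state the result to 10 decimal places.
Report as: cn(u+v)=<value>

cn(u+v)=-0.8925705666

m = k² = 0.44957025
D = 1 − m·sn²u·sn²v = 0.6338905636242991
cn(u+v) = (cn u·cn v − sn u·sn v·dn u·dn v)/D = -0.56579205956427/0.6338905636242991 = -0.8925705666437551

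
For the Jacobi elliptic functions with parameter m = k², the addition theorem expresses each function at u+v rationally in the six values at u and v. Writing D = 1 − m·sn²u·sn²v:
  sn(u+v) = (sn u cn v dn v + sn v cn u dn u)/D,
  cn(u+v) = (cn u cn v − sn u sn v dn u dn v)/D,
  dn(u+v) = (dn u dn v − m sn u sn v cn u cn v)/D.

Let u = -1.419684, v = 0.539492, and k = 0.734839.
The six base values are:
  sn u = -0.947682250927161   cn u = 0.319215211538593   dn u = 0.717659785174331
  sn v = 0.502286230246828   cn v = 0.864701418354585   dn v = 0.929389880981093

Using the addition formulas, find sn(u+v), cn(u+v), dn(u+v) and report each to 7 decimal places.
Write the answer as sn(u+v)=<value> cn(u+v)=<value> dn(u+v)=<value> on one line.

m = k² = 0.539988355921
D = 1 − m·sn²u·sn²v = 0.8776476166236078
sn(u+v) = (sn u·cn v·dn v + sn v·cn u·dn u)/D = -0.6465321562032911/0.8776476166236078 = -0.7366648572357098
cn(u+v) = (cn u·cn v − sn u·sn v·dn u·dn v)/D = 0.5935162255239722/0.8776476166236078 = 0.6762580041033831
dn(u+v) = (dn u·dn v − m·sn u·sn v·cn u·cn v)/D = 0.7379350503750809/0.8776476166236078 = 0.8408101798464237

sn(u+v)=-0.7366649 cn(u+v)=0.6762580 dn(u+v)=0.8408102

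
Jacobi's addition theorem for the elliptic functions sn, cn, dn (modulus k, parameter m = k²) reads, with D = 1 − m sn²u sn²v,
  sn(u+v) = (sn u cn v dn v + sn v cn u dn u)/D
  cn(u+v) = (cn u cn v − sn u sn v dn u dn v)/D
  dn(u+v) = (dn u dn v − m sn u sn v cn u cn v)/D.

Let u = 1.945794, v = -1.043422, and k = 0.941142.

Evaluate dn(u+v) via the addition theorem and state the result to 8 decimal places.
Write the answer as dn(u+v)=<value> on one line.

sn u = 0.9796906610602528, cn u = 0.2005148588791488, dn u = 0.3871231268470171
sn v = -0.7896999896222642, cn v = 0.6134932162547487, dn v = 0.6690472986366953
m = k² = 0.885748264164
D = 1 − m·sn²u·sn²v = 0.4698332209401242
dn(u+v) = (dn u·dn v − m·sn u·sn v·cn u·cn v)/D = 0.3433017725507999/0.4698332209401242 = 0.7306885874605927

dn(u+v)=0.73068859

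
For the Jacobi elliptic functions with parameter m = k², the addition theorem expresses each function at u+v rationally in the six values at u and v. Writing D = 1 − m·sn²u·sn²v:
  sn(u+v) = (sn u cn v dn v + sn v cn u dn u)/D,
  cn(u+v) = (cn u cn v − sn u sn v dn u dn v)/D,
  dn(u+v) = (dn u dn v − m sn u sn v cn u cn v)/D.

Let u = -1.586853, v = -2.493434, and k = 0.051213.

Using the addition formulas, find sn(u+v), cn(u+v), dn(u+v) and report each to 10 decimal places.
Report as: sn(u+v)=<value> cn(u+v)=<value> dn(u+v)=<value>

sn(u+v)=0.8053882722 cn(u+v)=-0.5927476116 dn(u+v)=0.9991490072

sn u = -0.9998874199613711, cn u = -0.01500491262862933, dn u = 0.9986880489628192
sn v = -0.6052749378958778, cn v = -0.7960164882432657, dn v = 0.9995194482256571
m = k² = 0.002622771369
D = 1 − m·sn²u·sn²v = 0.9990393437192967
sn(u+v) = (sn u·cn v·dn v + sn v·cn u·dn u)/D = 0.8046145708974721/0.9990393437192967 = 0.8053882721995654
cn(u+v) = (cn u·cn v − sn u·sn v·dn u·dn v)/D = -0.5921781848384487/0.9990393437192967 = -0.5927476115543603
dn(u+v) = (dn u·dn v − m·sn u·sn v·cn u·cn v)/D = 0.9981891684594896/0.9990393437192967 = 0.9991490072286423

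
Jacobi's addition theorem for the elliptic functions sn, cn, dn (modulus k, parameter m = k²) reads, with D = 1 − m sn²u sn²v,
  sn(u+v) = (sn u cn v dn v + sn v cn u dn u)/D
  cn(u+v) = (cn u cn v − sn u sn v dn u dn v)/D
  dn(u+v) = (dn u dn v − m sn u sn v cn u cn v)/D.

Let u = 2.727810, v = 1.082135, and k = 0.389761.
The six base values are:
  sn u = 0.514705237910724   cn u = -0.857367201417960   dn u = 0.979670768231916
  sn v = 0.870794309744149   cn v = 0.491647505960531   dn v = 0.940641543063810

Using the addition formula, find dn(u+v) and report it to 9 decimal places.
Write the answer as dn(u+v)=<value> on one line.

dn(u+v)=0.980130535

m = k² = 0.151913637121
D = 1 − m·sn²u·sn²v = 0.9694827705924252
dn(u+v) = (dn u·dn v − m·sn u·sn v·cn u·cn v)/D = 0.9502196668786218/0.9694827705924252 = 0.9801305352729144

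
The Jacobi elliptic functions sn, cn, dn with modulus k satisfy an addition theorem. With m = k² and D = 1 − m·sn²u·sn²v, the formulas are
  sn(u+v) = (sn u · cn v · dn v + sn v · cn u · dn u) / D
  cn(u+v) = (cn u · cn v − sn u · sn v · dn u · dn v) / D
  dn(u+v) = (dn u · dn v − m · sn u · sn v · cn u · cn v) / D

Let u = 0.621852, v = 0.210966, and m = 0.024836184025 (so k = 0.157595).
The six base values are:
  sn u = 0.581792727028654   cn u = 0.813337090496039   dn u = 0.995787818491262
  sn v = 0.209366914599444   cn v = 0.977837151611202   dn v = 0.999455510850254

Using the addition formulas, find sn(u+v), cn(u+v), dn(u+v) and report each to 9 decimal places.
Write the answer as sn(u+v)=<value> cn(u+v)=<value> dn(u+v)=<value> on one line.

m = k² = 0.024836184025
D = 1 − m·sn²u·sn²v = 0.9996314999503106
sn(u+v) = (sn u·cn v·dn v + sn v·cn u·dn u)/D = 0.7381573860852729/0.9996314999503106 = 0.7384294973917539
cn(u+v) = (cn u·cn v − sn u·sn v·dn u·dn v)/D = 0.6740821975550645/0.9996314999503106 = 0.6743306884472645
dn(u+v) = (dn u·dn v − m·sn u·sn v·cn u·cn v)/D = 0.9928396078792402/0.9996314999503106 = 0.9932056041937374

sn(u+v)=0.738429497 cn(u+v)=0.674330688 dn(u+v)=0.993205604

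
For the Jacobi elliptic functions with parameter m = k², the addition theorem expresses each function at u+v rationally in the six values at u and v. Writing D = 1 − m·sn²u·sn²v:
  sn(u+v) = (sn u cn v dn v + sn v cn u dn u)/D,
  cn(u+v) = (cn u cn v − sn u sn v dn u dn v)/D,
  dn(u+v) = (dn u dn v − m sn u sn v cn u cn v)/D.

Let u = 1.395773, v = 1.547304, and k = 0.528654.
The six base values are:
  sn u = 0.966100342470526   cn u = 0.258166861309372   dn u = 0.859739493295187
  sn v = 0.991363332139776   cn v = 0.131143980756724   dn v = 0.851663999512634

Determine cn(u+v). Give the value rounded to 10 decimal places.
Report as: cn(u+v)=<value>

m = k² = 0.279475051716
D = 1 − m·sn²u·sn²v = 0.7436382542882745
cn(u+v) = (cn u·cn v − sn u·sn v·dn u·dn v)/D = -0.6674210340319762/0.7436382542882745 = -0.8975076661040727

cn(u+v)=-0.8975076661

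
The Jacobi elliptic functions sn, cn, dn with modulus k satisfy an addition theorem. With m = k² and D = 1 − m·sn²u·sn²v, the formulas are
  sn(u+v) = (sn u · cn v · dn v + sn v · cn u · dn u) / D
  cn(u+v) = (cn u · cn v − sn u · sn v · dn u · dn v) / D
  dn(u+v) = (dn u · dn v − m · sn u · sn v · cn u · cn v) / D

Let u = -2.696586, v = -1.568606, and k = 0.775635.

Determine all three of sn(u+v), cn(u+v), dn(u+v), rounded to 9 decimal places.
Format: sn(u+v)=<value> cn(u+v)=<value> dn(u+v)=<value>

sn u = -0.8795841057676197, cn u = -0.4757434191672826, dn u = 0.7311318232827745
sn v = -0.9701186176649516, cn v = 0.2426311349762092, dn v = 0.6586402868358722
m = k² = 0.601609653225
D = 1 − m·sn²u·sn²v = 0.561954502568165
sn(u+v) = (sn u·cn v·dn v + sn v·cn u·dn u)/D = 0.1968740969499554/0.561954502568165 = 0.350338143124095
cn(u+v) = (cn u·cn v − sn u·sn v·dn u·dn v)/D = -0.526339674456309/0.561954502568165 = -0.9366232889867522
dn(u+v) = (dn u·dn v − m·sn u·sn v·cn u·cn v)/D = 0.5408094190353304/0.561954502568165 = 0.9623722500020904

sn(u+v)=0.350338143 cn(u+v)=-0.936623289 dn(u+v)=0.962372250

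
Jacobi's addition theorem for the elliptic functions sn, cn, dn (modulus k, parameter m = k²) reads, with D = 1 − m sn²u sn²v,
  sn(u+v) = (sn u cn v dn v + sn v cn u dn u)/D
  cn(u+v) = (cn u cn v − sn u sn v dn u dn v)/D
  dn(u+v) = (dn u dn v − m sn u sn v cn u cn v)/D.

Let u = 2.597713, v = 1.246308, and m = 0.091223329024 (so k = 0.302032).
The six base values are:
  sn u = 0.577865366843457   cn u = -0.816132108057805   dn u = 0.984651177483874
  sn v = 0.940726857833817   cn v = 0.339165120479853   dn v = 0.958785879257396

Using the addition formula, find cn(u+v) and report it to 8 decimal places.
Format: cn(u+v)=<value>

m = k² = 0.091223329024
D = 1 − m·sn²u·sn²v = 0.9730420826752497
cn(u+v) = (cn u·cn v − sn u·sn v·dn u·dn v)/D = -0.7900125211351734/0.9730420826752497 = -0.8118996446311337

cn(u+v)=-0.81189964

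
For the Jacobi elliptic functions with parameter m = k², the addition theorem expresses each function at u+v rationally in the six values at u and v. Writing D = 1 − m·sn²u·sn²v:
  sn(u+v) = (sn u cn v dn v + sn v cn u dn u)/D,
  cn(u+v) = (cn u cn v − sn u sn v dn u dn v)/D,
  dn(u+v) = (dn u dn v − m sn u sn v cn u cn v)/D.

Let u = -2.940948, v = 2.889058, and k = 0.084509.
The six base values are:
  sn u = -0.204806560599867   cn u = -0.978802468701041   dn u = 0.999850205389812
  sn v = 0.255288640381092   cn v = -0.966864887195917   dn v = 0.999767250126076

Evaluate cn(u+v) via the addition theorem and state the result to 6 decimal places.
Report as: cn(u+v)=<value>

cn(u+v)=0.998654

m = k² = 0.007141771081
D = 1 − m·sn²u·sn²v = 0.99998047654684
cn(u+v) = (cn u·cn v − sn u·sn v·dn u·dn v)/D = 0.9986345274498734/0.99998047654684 = 0.9986540246249462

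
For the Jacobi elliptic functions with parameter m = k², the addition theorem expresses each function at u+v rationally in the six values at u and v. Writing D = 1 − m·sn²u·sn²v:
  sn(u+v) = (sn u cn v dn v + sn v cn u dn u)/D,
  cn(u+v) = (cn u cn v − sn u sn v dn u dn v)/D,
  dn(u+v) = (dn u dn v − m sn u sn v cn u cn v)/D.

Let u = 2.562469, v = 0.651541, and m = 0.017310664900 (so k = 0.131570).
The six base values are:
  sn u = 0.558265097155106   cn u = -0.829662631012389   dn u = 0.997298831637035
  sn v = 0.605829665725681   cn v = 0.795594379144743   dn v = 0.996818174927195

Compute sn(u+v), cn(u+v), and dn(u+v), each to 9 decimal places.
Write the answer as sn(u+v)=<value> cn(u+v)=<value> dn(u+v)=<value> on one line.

sn(u+v)=-0.058653319 cn(u+v)=-0.998278412 dn(u+v)=0.999970223

m = k² = 0.0173106649
D = 1 − m·sn²u·sn²v = 0.9980198605613544
sn(u+v) = (sn u·cn v·dn v + sn v·cn u·dn u)/D = -0.05853717714399062/0.9980198605613544 = -0.05865331889393996
cn(u+v) = (cn u·cn v − sn u·sn v·dn u·dn v)/D = -0.9963016817043513/0.9980198605613544 = -0.9982784121590158
dn(u+v) = (dn u·dn v − m·sn u·sn v·cn u·cn v)/D = 0.9979901429029142/0.9980198605613544 = 0.9999702233796995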